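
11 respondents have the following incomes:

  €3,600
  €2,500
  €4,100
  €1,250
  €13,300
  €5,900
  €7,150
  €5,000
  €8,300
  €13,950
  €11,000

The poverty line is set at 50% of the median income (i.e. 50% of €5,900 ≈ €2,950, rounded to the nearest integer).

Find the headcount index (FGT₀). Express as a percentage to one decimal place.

18.2%

2 of the 11 respondents have income below €2,950.
H = 2/11 = 18.2%.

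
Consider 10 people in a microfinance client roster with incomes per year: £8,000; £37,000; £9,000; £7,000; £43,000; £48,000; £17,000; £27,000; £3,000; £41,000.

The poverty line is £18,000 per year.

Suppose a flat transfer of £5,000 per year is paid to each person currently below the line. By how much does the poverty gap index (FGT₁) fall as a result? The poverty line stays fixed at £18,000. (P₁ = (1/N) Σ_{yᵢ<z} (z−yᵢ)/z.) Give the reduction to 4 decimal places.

0.1167

Before: below the line — £3,000, £7,000, £8,000, £9,000, £17,000; poverty gap index (FGT₁) = 0.255556.
After the £5,000 transfer: below the line — £8,000, £12,000, £13,000, £14,000; poverty gap index (FGT₁) = 0.138889.
Reduction = 0.255556 − 0.138889 = 0.1167.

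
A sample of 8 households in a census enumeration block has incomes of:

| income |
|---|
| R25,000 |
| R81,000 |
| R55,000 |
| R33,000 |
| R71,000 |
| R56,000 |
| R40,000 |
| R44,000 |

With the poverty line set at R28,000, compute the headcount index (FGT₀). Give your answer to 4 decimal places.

0.1250

1 of the 8 households have income below R28,000.
H = 1/8 = 0.1250.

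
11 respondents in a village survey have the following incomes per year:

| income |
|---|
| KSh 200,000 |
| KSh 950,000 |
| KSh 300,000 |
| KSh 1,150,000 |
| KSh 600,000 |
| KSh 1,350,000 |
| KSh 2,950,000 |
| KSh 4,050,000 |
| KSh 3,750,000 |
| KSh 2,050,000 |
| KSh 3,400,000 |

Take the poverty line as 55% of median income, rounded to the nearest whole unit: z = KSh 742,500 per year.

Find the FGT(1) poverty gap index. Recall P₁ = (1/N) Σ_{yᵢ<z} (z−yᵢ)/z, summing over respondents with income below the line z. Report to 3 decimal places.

Incomes under z: KSh 200,000, KSh 300,000, KSh 600,000 (q = 3 of N = 11).
Shortfall ratios: (742500−200000)/742500 = 0.7306; (742500−300000)/742500 = 0.5960; (742500−600000)/742500 = 0.1919.
Sum of shortfalls = 1.518519; P₁ averages over all N: 1.518519 / 11 = 0.138.

0.138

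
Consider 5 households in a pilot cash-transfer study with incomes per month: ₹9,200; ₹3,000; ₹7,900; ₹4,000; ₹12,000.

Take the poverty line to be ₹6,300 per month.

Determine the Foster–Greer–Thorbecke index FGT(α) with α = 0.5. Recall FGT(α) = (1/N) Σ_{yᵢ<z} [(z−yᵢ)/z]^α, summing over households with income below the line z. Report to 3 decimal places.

Below z: ₹3,000, ₹4,000 (q = 2 of N = 5).
Relative gaps: (6300−3000)/6300 = 0.5238; (6300−4000)/6300 = 0.3651.
Raised to α = 0.5: 0.72375; 0.60422.
Sum = 1.327965; FGT(0.5) = 1.327965 / 5 = 0.266.

0.266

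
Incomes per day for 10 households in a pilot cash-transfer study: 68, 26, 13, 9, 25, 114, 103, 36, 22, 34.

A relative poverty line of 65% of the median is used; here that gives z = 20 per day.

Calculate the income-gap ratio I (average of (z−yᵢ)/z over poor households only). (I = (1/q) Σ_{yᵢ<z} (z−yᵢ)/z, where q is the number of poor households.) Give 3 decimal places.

0.450

Incomes under z: 9, 13 (q = 2 of N = 10).
Shortfall ratios (z−y)/z: 0.5500, 0.3500; sum = 0.900000.
I averages over the q = 2 poor units only: 0.900000 / 2 = 0.450.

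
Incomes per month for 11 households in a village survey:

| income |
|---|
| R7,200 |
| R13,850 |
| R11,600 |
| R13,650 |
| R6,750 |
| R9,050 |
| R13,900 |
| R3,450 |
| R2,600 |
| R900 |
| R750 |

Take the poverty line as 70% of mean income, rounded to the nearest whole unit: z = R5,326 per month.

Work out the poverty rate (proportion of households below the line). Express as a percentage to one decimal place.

4 of the 11 households have income below R5,326.
H = 4/11 = 36.4%.

36.4%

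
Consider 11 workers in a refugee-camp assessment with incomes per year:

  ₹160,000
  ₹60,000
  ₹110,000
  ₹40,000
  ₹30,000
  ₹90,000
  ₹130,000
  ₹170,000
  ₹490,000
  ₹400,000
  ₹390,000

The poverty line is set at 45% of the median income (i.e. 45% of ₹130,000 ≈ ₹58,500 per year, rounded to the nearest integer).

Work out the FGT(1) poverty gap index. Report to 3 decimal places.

0.073

Below z: ₹30,000, ₹40,000 (q = 2 of N = 11).
Normalized shortfalls: (58500−30000)/58500 = 0.4872; (58500−40000)/58500 = 0.3162.
Sum of shortfalls = 0.803419; P₁ averages over all N: 0.803419 / 11 = 0.073.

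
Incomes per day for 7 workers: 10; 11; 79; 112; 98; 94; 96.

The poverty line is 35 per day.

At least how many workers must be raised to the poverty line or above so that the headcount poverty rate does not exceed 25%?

Currently q = 2 of N = 7 are below the line (H = 0.286).
A headcount ratio of at most 25% allows at most ⌊0.25 × 7⌋ = 1 poor workers.
So at least 2 − 1 = 1 must be lifted.

1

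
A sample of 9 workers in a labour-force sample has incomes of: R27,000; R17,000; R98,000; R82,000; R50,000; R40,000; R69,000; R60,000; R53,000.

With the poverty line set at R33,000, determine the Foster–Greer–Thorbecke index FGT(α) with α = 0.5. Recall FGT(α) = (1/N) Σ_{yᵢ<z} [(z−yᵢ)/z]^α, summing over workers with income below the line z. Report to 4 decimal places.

Below z: R17,000, R27,000 (q = 2 of N = 9).
Gap ratios (z−y)/z: (33000−17000)/33000 = 0.4848; (33000−27000)/33000 = 0.1818.
Raised to α = 0.5: 0.69631; 0.42640.
Sum = 1.122712; FGT(0.5) = 1.122712 / 9 = 0.1247.

0.1247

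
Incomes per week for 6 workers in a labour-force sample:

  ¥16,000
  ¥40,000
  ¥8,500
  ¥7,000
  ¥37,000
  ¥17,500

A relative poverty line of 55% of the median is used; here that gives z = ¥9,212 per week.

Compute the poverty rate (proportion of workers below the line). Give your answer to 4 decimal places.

0.3333

2 of the 6 workers have income below ¥9,212.
H = 2/6 = 0.3333.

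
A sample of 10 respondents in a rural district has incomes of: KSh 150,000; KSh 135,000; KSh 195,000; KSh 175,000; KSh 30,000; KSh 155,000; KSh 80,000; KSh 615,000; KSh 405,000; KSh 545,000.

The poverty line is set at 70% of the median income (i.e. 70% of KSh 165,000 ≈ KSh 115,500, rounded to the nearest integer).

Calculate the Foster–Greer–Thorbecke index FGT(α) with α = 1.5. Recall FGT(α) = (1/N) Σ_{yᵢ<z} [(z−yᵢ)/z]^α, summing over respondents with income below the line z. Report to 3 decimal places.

0.081

Incomes under z: KSh 30,000, KSh 80,000 (q = 2 of N = 10).
Shortfall ratios: (115500−30000)/115500 = 0.7403; (115500−80000)/115500 = 0.3074.
Raised to α = 1.5: 0.63691; 0.17040.
Sum = 0.807307; FGT(1.5) = 0.807307 / 10 = 0.081.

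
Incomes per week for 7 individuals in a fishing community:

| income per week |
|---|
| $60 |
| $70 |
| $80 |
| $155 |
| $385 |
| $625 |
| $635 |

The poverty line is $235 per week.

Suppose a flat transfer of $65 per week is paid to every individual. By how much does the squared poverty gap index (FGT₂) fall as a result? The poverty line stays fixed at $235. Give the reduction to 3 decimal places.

Before: below the line — $60, $70, $80, $155; squared poverty gap index (FGT₂) = 0.22835.
After the $65 transfer: below the line — $125, $135, $145, $220; squared poverty gap index (FGT₂) = 0.07870.
Reduction = 0.22835 − 0.07870 = 0.150.

0.150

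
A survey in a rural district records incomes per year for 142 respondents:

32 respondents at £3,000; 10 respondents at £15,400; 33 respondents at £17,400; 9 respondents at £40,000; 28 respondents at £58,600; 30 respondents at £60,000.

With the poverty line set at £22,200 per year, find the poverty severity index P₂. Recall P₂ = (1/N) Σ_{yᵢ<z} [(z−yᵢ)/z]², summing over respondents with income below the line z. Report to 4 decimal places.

Poor units: 32×£3,000, 10×£15,400, 33×£17,400 (q = 75 of N = 142).
Shortfall ratios: (22200−3000)/22200 = 0.8649 (×32); (22200−15400)/22200 = 0.3063 (×10); (22200−17400)/22200 = 0.2162 (×33).
Squared: 0.7480 (×32); 0.0938 (×10); 0.0467 (×33).
Sum = 26.416687; P₂ = 26.416687 / 142 = 0.1860.

0.1860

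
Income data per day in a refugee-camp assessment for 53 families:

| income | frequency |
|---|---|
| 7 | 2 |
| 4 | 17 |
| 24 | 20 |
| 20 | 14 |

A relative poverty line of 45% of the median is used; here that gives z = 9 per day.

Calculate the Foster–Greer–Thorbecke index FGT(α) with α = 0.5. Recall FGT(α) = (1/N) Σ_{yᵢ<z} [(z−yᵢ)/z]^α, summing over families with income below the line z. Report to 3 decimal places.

Below z: 17×4, 2×7 (q = 19 of N = 53).
Gap ratios (z−y)/z: (9−4)/9 = 0.5556 (×17); (9−7)/9 = 0.2222 (×2).
Raised to α = 0.5: 0.74536 (×17); 0.47140 (×2).
Sum = 13.613861; FGT(0.5) = 13.613861 / 53 = 0.257.

0.257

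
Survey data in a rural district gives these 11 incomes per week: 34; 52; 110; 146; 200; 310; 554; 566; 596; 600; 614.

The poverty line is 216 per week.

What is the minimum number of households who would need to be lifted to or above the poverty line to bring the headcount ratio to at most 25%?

3

5 of the 11 households are poor, so H = 5/11 = 0.455.
A headcount ratio of at most 25% allows at most ⌊0.25 × 11⌋ = 2 poor households.
So at least 5 − 2 = 3 must be lifted.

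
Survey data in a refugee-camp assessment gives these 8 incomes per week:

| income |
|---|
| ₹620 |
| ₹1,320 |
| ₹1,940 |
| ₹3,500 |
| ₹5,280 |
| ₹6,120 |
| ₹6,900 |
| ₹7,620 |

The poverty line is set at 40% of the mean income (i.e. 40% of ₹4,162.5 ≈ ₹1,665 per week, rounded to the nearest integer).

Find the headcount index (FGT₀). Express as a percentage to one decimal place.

25.0%

2 of the 8 households have income below ₹1,665.
H = 2/8 = 25.0%.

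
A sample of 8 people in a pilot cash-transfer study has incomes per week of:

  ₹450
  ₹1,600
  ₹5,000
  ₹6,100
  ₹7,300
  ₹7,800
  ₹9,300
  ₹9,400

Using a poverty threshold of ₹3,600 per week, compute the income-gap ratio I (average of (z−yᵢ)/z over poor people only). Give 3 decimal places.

Poor units: ₹450, ₹1,600 (q = 2 of N = 8).
Relative gaps: 0.8750, 0.5556; sum = 1.430556.
The income-gap ratio divides by q (the poor only): 1.430556 / 2 = 0.715.

0.715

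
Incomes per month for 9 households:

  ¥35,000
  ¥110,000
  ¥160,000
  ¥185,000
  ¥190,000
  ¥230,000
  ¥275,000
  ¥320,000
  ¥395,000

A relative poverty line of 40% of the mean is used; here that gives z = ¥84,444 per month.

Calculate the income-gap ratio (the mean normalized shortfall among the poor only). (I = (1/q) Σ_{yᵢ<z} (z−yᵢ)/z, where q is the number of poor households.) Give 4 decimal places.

Below the line: ¥35,000 (q = 1 of N = 9).
Relative gaps: 0.5855; sum = 0.585524.
The income-gap ratio divides by q (the poor only): 0.585524 / 1 = 0.5855.

0.5855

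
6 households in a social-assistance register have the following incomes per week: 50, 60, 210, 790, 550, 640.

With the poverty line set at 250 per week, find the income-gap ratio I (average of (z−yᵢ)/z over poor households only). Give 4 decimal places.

0.5733

Below the line: 50, 60, 210 (q = 3 of N = 6).
Shortfall ratios (z−y)/z: 0.8000, 0.7600, 0.1600; sum = 1.720000.
The income-gap ratio divides by q (the poor only): 1.720000 / 3 = 0.5733.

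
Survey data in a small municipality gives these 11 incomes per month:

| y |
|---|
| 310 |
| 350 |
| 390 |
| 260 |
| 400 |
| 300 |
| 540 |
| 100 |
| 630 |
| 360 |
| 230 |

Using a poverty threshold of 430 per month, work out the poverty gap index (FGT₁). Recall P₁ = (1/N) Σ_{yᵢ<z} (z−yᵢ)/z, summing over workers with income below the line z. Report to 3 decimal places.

0.247

Incomes under z: 100, 230, 260, 300, 310, 350, 360, 390, 400 (q = 9 of N = 11).
Shortfall ratios: (430−100)/430 = 0.7674; (430−230)/430 = 0.4651; (430−260)/430 = 0.3953; (430−300)/430 = 0.3023; (430−310)/430 = 0.2791; (430−350)/430 = 0.1860; (430−360)/430 = 0.1628; (430−390)/430 = 0.0930; (430−400)/430 = 0.0698.
Σ = 2.720930. Dividing by the full population N = 11 gives P₁ = 0.247.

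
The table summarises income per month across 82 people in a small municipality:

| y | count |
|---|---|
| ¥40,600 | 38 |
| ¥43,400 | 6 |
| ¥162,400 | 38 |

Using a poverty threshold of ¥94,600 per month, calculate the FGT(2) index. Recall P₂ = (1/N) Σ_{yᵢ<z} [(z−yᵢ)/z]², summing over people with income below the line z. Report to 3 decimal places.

0.172

Incomes under z: 38×¥40,600, 6×¥43,400 (q = 44 of N = 82).
Gap ratios (z−y)/z: (94600−40600)/94600 = 0.5708 (×38); (94600−43400)/94600 = 0.5412 (×6).
Squared: 0.3258 (×38); 0.2929 (×6).
Sum = 14.139499; P₂ = 14.139499 / 82 = 0.172.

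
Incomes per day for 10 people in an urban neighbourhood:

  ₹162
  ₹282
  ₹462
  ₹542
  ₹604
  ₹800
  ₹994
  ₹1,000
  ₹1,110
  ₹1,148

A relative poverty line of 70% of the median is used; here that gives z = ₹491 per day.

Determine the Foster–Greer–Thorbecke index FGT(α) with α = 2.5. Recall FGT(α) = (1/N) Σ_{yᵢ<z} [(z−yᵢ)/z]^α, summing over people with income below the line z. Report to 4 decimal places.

0.0487

Below z: ₹162, ₹282, ₹462 (q = 3 of N = 10).
Relative gaps: (491−162)/491 = 0.6701; (491−282)/491 = 0.4257; (491−462)/491 = 0.0591.
Raised to α = 2.5: 0.36752; 0.11821; 0.00085.
Sum = 0.486584; FGT(2.5) = 0.486584 / 10 = 0.0487.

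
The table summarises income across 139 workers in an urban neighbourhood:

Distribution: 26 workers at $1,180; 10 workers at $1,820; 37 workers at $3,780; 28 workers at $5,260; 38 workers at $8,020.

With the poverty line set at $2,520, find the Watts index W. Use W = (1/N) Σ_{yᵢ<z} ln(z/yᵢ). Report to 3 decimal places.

0.165

Below the line: 26×$1,180, 10×$1,820 (q = 36 of N = 139).
ln(z/y) terms: ln(2520/1180) = 0.7587 (×26); ln(2520/1820) = 0.3254 (×10).
W = 22.981580 / 139 = 0.165.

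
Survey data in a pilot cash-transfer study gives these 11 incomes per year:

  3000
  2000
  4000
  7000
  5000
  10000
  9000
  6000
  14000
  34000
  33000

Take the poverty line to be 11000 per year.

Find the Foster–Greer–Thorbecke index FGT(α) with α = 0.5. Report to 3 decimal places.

Incomes under z: 2000, 3000, 4000, 5000, 6000, 7000, 9000, 10000 (q = 8 of N = 11).
Relative gaps: (11000−2000)/11000 = 0.8182; (11000−3000)/11000 = 0.7273; (11000−4000)/11000 = 0.6364; (11000−5000)/11000 = 0.5455; (11000−6000)/11000 = 0.4545; (11000−7000)/11000 = 0.3636; (11000−9000)/11000 = 0.1818; (11000−10000)/11000 = 0.0909.
Raised to α = 0.5: 0.90453; 0.85280; 0.79772; 0.73855; 0.67420; 0.60302; 0.42640; 0.30151.
Sum = 5.298745; FGT(0.5) = 5.298745 / 11 = 0.482.

0.482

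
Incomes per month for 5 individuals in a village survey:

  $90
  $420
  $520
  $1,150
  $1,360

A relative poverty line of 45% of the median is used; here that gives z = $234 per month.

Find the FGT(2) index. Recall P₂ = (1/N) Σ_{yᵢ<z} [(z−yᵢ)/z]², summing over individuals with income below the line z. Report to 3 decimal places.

Below z: $90 (q = 1 of N = 5).
Shortfall ratios: (234−90)/234 = 0.6154.
Squared: 0.3787.
Sum = 0.378698; P₂ = 0.378698 / 5 = 0.076.

0.076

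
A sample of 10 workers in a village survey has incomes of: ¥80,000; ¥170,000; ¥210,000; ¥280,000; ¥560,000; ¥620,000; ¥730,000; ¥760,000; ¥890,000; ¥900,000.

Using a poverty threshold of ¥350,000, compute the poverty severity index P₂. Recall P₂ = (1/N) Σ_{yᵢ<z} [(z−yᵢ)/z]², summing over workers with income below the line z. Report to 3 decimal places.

Incomes under z: ¥80,000, ¥170,000, ¥210,000, ¥280,000 (q = 4 of N = 10).
Relative gaps: (350000−80000)/350000 = 0.7714; (350000−170000)/350000 = 0.5143; (350000−210000)/350000 = 0.4000; (350000−280000)/350000 = 0.2000.
Squared: 0.5951; 0.2645; 0.1600; 0.0400.
Sum = 1.059592; P₂ = 1.059592 / 10 = 0.106.

0.106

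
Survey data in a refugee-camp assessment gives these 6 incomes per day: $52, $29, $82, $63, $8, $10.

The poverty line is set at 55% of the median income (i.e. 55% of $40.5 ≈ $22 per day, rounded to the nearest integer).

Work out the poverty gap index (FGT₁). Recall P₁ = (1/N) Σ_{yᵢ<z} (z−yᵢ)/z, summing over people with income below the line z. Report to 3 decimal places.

0.197

Below the line: $8, $10 (q = 2 of N = 6).
Normalized shortfalls: (22−8)/22 = 0.6364; (22−10)/22 = 0.5455.
Sum of shortfalls = 1.181818; P₁ averages over all N: 1.181818 / 6 = 0.197.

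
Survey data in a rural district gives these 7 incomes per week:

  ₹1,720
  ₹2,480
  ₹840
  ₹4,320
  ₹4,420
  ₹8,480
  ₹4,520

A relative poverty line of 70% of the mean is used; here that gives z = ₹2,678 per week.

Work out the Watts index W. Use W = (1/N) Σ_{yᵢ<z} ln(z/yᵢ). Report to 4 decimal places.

0.2399

Below the line: ₹840, ₹1,720, ₹2,480 (q = 3 of N = 7).
ln(z/y) terms: ln(2678/840) = 1.1594; ln(2678/1720) = 0.4427; ln(2678/2480) = 0.0768.
W = 1.678981 / 7 = 0.2399.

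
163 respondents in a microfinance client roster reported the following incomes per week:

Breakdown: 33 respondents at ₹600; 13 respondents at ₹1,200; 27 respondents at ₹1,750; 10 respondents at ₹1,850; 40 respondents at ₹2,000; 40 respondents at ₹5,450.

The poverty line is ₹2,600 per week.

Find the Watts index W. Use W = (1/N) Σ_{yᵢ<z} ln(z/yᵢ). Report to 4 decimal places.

0.5094

Below the line: 33×₹600, 13×₹1,200, 27×₹1,750, 10×₹1,850, 40×₹2,000 (q = 123 of N = 163).
Log shortfalls: ln(2600/600) = 1.4663 (×33); ln(2600/1200) = 0.7732 (×13); ln(2600/1750) = 0.3959 (×27); ln(2600/1850) = 0.3403 (×10); ln(2600/2000) = 0.2624 (×40).
W = 83.027603 / 163 = 0.5094.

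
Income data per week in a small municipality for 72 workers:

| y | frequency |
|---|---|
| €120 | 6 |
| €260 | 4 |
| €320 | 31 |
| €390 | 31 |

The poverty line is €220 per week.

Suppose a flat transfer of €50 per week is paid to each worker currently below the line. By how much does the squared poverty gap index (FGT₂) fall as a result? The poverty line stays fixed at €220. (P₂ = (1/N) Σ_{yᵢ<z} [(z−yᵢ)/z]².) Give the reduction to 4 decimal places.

0.0129

Before: below the line — 6×€120; squared poverty gap index (FGT₂) = 0.017218.
After the €50 transfer: below the line — 6×€170; squared poverty gap index (FGT₂) = 0.004304.
Reduction = 0.017218 − 0.004304 = 0.0129.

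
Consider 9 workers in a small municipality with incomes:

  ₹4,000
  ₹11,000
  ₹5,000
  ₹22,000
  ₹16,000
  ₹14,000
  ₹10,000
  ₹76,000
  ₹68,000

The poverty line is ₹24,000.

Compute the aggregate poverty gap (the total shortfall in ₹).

Below z: ₹4,000, ₹5,000, ₹10,000, ₹11,000, ₹14,000, ₹16,000, ₹22,000 (q = 7 of N = 9).
Individual gaps: 24000−4000 = 20000; 24000−5000 = 19000; 24000−10000 = 14000; 24000−11000 = 13000; 24000−14000 = 10000; 24000−16000 = 8000; 24000−22000 = 2000.
Aggregate gap = ₹86,000.

₹86,000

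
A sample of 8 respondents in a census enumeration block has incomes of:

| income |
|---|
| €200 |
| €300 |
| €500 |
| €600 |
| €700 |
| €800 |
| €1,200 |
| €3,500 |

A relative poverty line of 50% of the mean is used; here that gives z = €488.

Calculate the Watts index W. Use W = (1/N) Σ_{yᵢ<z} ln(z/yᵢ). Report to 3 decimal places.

Below z: €200, €300 (q = 2 of N = 8).
Log gaps: ln(488/200) = 0.8920; ln(488/300) = 0.4865.
W = 1.378531 / 8 = 0.172.

0.172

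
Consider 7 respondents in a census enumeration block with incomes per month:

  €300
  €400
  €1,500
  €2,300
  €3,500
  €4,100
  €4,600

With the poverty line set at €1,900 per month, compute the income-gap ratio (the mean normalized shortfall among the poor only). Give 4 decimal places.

0.6140

Below the line: €300, €400, €1,500 (q = 3 of N = 7).
Shortfall ratios (z−y)/z: 0.8421, 0.7895, 0.2105; sum = 1.842105.
The income-gap ratio divides by q (the poor only): 1.842105 / 3 = 0.6140.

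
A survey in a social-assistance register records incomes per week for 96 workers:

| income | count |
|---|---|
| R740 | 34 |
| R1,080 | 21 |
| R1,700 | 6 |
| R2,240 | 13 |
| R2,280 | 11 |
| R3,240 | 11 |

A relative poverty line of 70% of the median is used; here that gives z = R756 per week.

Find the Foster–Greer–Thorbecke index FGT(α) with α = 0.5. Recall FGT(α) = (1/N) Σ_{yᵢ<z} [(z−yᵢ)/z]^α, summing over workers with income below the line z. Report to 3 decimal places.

Incomes under z: 34×R740 (q = 34 of N = 96).
Relative gaps: (756−740)/756 = 0.0212 (×34).
Raised to α = 0.5: 0.14548 (×34).
Sum = 4.946272; FGT(0.5) = 4.946272 / 96 = 0.052.

0.052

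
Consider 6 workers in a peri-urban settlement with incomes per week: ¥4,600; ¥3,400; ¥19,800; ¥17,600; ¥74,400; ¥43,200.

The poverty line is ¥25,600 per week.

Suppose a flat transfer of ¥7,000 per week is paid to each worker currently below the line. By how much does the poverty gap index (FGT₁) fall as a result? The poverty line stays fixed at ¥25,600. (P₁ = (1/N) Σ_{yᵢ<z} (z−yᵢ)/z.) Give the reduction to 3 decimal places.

0.174

Before: below the line — ¥3,400, ¥4,600, ¥17,600, ¥19,800; poverty gap index (FGT₁) = 0.37109.
After the ¥7,000 transfer: below the line — ¥10,400, ¥11,600, ¥24,600; poverty gap index (FGT₁) = 0.19661.
Reduction = 0.37109 − 0.19661 = 0.174.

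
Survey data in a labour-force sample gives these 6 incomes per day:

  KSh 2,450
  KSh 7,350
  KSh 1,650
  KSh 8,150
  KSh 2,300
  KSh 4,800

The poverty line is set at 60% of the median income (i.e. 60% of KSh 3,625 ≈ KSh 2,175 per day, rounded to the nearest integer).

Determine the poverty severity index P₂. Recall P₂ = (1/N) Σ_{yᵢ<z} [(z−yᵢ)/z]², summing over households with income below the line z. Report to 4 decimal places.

Poor units: KSh 1,650 (q = 1 of N = 6).
Relative gaps: (2175−1650)/2175 = 0.2414.
Squared: 0.0583.
Sum = 0.058264; P₂ = 0.058264 / 6 = 0.0097.

0.0097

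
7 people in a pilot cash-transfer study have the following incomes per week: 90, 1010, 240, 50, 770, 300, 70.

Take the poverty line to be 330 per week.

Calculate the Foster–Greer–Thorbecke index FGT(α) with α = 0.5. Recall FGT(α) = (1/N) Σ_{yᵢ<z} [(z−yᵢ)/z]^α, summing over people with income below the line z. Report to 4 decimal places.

Poor units: 50, 70, 90, 240, 300 (q = 5 of N = 7).
Normalized shortfalls: (330−50)/330 = 0.8485; (330−70)/330 = 0.7879; (330−90)/330 = 0.7273; (330−240)/330 = 0.2727; (330−300)/330 = 0.0909.
Raised to α = 0.5: 0.92113; 0.88763; 0.85280; 0.52223; 0.30151.
Sum = 3.485305; FGT(0.5) = 3.485305 / 7 = 0.4979.

0.4979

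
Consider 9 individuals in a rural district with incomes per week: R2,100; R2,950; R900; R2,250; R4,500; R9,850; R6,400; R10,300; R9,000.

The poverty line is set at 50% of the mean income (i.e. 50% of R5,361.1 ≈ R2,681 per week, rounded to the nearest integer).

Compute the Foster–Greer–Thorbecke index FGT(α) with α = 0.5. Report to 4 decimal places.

Incomes under z: R900, R2,100, R2,250 (q = 3 of N = 9).
Gap ratios (z−y)/z: (2681−900)/2681 = 0.6643; (2681−2100)/2681 = 0.2167; (2681−2250)/2681 = 0.1608.
Raised to α = 0.5: 0.81505; 0.46552; 0.40095.
Sum = 1.681520; FGT(0.5) = 1.681520 / 9 = 0.1868.

0.1868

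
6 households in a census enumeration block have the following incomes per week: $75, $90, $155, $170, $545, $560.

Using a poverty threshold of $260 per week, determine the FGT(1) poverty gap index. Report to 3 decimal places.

0.353

Incomes under z: $75, $90, $155, $170 (q = 4 of N = 6).
Gap ratios (z−y)/z: (260−75)/260 = 0.7115; (260−90)/260 = 0.6538; (260−155)/260 = 0.4038; (260−170)/260 = 0.3462.
Σ = 2.115385. Dividing by the full population N = 6 gives P₁ = 0.353.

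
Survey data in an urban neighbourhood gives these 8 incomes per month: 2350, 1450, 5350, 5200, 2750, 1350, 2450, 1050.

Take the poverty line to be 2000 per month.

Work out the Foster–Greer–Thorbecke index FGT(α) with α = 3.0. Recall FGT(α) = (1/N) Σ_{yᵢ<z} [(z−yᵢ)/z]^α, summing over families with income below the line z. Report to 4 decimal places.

0.0203

Poor units: 1050, 1350, 1450 (q = 3 of N = 8).
Gap ratios (z−y)/z: (2000−1050)/2000 = 0.4750; (2000−1350)/2000 = 0.3250; (2000−1450)/2000 = 0.2750.
Raised to α = 3.0: 0.10717; 0.03433; 0.02080.
Sum = 0.162297; FGT(3.0) = 0.162297 / 8 = 0.0203.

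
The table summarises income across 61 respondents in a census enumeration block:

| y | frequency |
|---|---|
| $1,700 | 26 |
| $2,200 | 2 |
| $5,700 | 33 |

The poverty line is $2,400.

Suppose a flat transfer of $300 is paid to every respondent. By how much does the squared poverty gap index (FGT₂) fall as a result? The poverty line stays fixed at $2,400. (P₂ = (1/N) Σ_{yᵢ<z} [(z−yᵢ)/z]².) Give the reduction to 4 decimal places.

0.0246

Before: below the line — 26×$1,700, 2×$2,200; squared poverty gap index (FGT₂) = 0.036487.
After the $300 transfer: below the line — 26×$2,000; squared poverty gap index (FGT₂) = 0.011840.
Reduction = 0.036487 − 0.011840 = 0.0246.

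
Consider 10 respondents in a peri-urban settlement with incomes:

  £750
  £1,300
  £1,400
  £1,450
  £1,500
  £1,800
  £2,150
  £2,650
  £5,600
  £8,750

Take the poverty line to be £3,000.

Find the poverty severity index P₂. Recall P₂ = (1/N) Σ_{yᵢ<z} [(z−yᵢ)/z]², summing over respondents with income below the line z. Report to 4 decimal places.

0.1939

Below z: £750, £1,300, £1,400, £1,450, £1,500, £1,800, £2,150, £2,650 (q = 8 of N = 10).
Normalized shortfalls: (3000−750)/3000 = 0.7500; (3000−1300)/3000 = 0.5667; (3000−1400)/3000 = 0.5333; (3000−1450)/3000 = 0.5167; (3000−1500)/3000 = 0.5000; (3000−1800)/3000 = 0.4000; (3000−2150)/3000 = 0.2833; (3000−2650)/3000 = 0.1167.
Squared: 0.5625; 0.3211; 0.2844; 0.2669; 0.2500; 0.1600; 0.0803; 0.0136.
Sum = 1.938889; P₂ = 1.938889 / 10 = 0.1939.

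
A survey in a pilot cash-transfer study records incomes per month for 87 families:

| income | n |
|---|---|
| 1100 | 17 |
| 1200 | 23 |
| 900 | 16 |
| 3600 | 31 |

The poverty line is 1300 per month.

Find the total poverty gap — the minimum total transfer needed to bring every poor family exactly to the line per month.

12100

Incomes under z: 16×900, 17×1100, 23×1200 (q = 56 of N = 87).
Individual gaps: 16×(1300−900) = 6400; 17×(1300−1100) = 3400; 23×(1300−1200) = 2300.
Aggregate gap = 12100.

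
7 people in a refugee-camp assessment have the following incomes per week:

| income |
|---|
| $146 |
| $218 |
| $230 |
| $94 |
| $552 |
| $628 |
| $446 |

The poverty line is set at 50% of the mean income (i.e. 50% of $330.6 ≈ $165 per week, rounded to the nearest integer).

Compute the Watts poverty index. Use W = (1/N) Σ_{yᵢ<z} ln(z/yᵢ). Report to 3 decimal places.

Below z: $94, $146 (q = 2 of N = 7).
ln(z/y) terms: ln(165/94) = 0.5627; ln(165/146) = 0.1223.
W = 0.684990 / 7 = 0.098.

0.098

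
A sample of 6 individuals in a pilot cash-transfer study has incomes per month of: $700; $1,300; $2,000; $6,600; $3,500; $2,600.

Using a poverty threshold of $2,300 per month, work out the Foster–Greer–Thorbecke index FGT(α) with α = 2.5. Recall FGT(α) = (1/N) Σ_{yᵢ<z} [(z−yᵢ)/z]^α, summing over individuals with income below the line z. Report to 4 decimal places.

0.0891

Below the line: $700, $1,300, $2,000 (q = 3 of N = 6).
Relative gaps: (2300−700)/2300 = 0.6957; (2300−1300)/2300 = 0.4348; (2300−2000)/2300 = 0.1304.
Raised to α = 2.5: 0.40363; 0.12465; 0.00614.
Sum = 0.534418; FGT(2.5) = 0.534418 / 6 = 0.0891.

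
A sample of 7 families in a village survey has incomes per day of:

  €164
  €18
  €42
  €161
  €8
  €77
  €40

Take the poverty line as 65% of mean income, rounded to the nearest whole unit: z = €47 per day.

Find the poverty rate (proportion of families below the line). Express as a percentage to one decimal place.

57.1%

4 of the 7 families have income below €47.
H = 4/7 = 57.1%.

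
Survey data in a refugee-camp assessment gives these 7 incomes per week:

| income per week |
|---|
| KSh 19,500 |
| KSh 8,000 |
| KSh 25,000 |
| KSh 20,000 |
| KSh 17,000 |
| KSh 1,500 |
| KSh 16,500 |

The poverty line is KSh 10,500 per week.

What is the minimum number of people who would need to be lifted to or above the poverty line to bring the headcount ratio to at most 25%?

1

Currently q = 2 of N = 7 are below the line (H = 0.286).
A headcount ratio of at most 25% allows at most ⌊0.25 × 7⌋ = 1 poor people.
So at least 2 − 1 = 1 must be lifted.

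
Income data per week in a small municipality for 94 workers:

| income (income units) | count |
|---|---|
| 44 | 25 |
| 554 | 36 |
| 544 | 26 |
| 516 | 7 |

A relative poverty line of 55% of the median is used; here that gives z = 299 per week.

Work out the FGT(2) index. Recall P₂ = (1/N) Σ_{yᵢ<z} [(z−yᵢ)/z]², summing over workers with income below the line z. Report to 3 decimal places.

0.193

Incomes under z: 25×44 (q = 25 of N = 94).
Gap ratios (z−y)/z: (299−44)/299 = 0.8528 (×25).
Squared: 0.7273 (×25).
Sum = 18.183521; P₂ = 18.183521 / 94 = 0.193.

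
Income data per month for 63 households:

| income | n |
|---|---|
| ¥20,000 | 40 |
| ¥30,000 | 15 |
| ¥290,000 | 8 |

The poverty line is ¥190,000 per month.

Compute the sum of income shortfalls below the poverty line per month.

¥9,200,000

Below z: 40×¥20,000, 15×¥30,000 (q = 55 of N = 63).
Individual gaps: 40×(190000−20000) = 6800000; 15×(190000−30000) = 2400000.
Aggregate gap = ¥9,200,000.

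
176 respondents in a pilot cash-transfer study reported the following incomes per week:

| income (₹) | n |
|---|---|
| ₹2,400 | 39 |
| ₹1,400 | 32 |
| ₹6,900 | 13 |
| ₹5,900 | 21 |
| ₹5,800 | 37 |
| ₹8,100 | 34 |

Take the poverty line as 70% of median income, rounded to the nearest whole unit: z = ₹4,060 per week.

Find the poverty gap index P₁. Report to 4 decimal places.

Incomes under z: 32×₹1,400, 39×₹2,400 (q = 71 of N = 176).
Shortfall ratios: (4060−1400)/4060 = 0.6552 (×32); (4060−2400)/4060 = 0.4089 (×39).
Σ = 36.911330. Dividing by the full population N = 176 gives P₁ = 0.2097.

0.2097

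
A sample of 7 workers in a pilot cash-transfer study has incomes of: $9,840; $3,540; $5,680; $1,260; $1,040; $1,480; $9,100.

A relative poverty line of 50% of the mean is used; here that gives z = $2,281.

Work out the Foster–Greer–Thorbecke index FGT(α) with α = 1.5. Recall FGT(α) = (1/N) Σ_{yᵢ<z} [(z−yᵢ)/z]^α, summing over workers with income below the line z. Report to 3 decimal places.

0.130

Below z: $1,040, $1,260, $1,480 (q = 3 of N = 7).
Gap ratios (z−y)/z: (2281−1040)/2281 = 0.5441; (2281−1260)/2281 = 0.4476; (2281−1480)/2281 = 0.3512.
Raised to α = 1.5: 0.40130; 0.29947; 0.20809.
Sum = 0.908863; FGT(1.5) = 0.908863 / 7 = 0.130.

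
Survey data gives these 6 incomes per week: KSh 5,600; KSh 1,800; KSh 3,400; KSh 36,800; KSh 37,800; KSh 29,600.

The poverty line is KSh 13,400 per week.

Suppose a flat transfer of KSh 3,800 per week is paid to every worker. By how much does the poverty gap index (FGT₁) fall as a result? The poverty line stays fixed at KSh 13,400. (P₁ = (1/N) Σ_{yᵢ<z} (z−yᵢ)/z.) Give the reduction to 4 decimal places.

0.1418

Before: below the line — KSh 1,800, KSh 3,400, KSh 5,600; poverty gap index (FGT₁) = 0.365672.
After the KSh 3,800 transfer: below the line — KSh 5,600, KSh 7,200, KSh 9,400; poverty gap index (FGT₁) = 0.223881.
Reduction = 0.365672 − 0.223881 = 0.1418.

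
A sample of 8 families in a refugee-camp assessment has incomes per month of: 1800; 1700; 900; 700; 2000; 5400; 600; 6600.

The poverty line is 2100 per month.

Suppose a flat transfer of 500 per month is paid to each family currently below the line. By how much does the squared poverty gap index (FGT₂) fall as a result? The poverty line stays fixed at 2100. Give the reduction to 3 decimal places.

Before: below the line — 600, 700, 900, 1700, 1800, 2000; squared poverty gap index (FGT₂) = 0.16752.
After the 500 transfer: below the line — 1100, 1200, 1400; squared poverty gap index (FGT₂) = 0.06519.
Reduction = 0.16752 − 0.06519 = 0.102.

0.102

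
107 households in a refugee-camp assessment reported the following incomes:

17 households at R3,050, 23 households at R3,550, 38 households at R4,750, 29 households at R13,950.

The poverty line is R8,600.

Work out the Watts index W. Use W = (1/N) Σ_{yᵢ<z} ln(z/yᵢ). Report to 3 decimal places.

Below z: 17×R3,050, 23×R3,550, 38×R4,750 (q = 78 of N = 107).
Log gaps: ln(8600/3050) = 1.0366 (×17); ln(8600/3550) = 0.8848 (×23); ln(8600/4750) = 0.5936 (×38).
W = 60.530754 / 107 = 0.566.

0.566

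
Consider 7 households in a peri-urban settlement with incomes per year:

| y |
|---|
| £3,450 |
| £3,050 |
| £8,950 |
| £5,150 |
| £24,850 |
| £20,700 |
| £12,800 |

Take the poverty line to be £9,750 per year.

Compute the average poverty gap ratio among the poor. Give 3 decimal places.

Below the line: £3,050, £3,450, £5,150, £8,950 (q = 4 of N = 7).
Relative gaps: 0.6872, 0.6462, 0.4718, 0.0821; sum = 1.887179.
The income-gap ratio divides by q (the poor only): 1.887179 / 4 = 0.472.

0.472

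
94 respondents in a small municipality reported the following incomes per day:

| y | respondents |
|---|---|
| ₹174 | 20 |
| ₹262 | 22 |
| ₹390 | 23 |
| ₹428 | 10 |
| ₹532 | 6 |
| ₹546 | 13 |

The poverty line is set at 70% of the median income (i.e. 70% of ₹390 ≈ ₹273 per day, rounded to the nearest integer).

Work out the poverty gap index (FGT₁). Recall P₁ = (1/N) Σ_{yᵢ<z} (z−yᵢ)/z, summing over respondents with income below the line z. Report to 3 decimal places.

Below the line: 20×₹174, 22×₹262 (q = 42 of N = 94).
Relative gaps: (273−174)/273 = 0.3626 (×20); (273−262)/273 = 0.0403 (×22).
Σ = 8.139194. Dividing by the full population N = 94 gives P₁ = 0.087.

0.087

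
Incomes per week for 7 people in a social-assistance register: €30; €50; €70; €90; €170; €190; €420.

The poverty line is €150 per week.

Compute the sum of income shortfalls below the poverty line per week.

€360

Below the line: €30, €50, €70, €90 (q = 4 of N = 7).
Individual gaps: 150−30 = 120; 150−50 = 100; 150−70 = 80; 150−90 = 60.
Aggregate gap = €360.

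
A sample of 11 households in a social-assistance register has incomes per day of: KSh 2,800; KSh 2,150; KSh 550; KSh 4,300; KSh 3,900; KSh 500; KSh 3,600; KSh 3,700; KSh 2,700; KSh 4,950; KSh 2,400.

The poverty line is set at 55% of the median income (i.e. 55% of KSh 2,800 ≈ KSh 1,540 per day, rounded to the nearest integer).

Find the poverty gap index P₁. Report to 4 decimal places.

Poor units: KSh 500, KSh 550 (q = 2 of N = 11).
Relative gaps: (1540−500)/1540 = 0.6753; (1540−550)/1540 = 0.6429.
Σ = 1.318182. Dividing by the full population N = 11 gives P₁ = 0.1198.

0.1198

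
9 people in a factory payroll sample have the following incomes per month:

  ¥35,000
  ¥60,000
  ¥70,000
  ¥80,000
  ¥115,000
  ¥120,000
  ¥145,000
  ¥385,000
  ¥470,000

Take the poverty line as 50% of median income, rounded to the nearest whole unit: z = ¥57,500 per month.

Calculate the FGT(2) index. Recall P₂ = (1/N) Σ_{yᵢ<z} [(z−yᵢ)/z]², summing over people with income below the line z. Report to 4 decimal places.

Incomes under z: ¥35,000 (q = 1 of N = 9).
Gap ratios (z−y)/z: (57500−35000)/57500 = 0.3913.
Squared: 0.1531.
Sum = 0.153119; P₂ = 0.153119 / 9 = 0.0170.

0.0170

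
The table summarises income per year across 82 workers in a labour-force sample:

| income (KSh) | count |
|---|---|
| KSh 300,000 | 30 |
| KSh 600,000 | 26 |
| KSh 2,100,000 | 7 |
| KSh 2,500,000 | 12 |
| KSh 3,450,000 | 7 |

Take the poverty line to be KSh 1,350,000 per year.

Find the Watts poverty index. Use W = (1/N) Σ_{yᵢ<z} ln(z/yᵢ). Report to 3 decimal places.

Incomes under z: 30×KSh 300,000, 26×KSh 600,000 (q = 56 of N = 82).
ln(z/y) terms: ln(1350000/300000) = 1.5041 (×30); ln(1350000/600000) = 0.8109 (×26).
W = 66.206508 / 82 = 0.807.

0.807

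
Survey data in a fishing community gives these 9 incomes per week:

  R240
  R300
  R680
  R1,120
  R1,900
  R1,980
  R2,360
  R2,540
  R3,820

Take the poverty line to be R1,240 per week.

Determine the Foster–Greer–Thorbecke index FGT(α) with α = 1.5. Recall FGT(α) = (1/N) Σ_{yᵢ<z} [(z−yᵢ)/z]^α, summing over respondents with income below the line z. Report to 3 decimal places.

Below the line: R240, R300, R680, R1,120 (q = 4 of N = 9).
Relative gaps: (1240−240)/1240 = 0.8065; (1240−300)/1240 = 0.7581; (1240−680)/1240 = 0.4516; (1240−1120)/1240 = 0.0968.
Raised to α = 1.5: 0.72421; 0.66002; 0.30349; 0.03011.
Sum = 1.717837; FGT(1.5) = 1.717837 / 9 = 0.191.

0.191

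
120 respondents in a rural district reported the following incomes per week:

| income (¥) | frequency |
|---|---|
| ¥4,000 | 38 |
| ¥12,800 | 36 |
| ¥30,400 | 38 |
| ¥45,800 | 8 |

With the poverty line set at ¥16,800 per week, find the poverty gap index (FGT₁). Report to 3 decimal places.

Below z: 38×¥4,000, 36×¥12,800 (q = 74 of N = 120).
Shortfall ratios: (16800−4000)/16800 = 0.7619 (×38); (16800−12800)/16800 = 0.2381 (×36).
Sum of shortfalls = 37.523810; P₁ averages over all N: 37.523810 / 120 = 0.313.

0.313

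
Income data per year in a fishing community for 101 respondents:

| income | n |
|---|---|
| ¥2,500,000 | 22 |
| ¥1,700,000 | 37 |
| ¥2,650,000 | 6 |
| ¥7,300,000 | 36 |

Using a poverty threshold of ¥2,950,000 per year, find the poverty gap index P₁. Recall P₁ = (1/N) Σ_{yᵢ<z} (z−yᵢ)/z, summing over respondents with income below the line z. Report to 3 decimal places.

0.194

Poor units: 37×¥1,700,000, 22×¥2,500,000, 6×¥2,650,000 (q = 65 of N = 101).
Shortfall ratios: (2950000−1700000)/2950000 = 0.4237 (×37); (2950000−2500000)/2950000 = 0.1525 (×22); (2950000−2650000)/2950000 = 0.1017 (×6).
Σ = 19.644068. Dividing by the full population N = 101 gives P₁ = 0.194.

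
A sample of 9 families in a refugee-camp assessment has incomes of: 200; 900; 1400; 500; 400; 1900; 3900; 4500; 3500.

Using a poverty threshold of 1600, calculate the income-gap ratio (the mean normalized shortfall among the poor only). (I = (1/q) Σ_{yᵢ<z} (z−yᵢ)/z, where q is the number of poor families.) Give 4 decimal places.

0.5750

Below z: 200, 400, 500, 900, 1400 (q = 5 of N = 9).
Relative gaps: 0.8750, 0.7500, 0.6875, 0.4375, 0.1250; sum = 2.875000.
The income-gap ratio divides by q (the poor only): 2.875000 / 5 = 0.5750.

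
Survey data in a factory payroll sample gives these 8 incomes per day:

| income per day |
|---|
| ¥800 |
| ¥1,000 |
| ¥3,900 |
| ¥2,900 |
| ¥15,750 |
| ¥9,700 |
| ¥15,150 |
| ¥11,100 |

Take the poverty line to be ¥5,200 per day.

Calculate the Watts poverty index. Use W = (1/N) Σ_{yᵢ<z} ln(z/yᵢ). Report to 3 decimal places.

0.549

Below z: ¥800, ¥1,000, ¥2,900, ¥3,900 (q = 4 of N = 8).
Log shortfalls: ln(5200/800) = 1.8718; ln(5200/1000) = 1.6487; ln(5200/2900) = 0.5839; ln(5200/3900) = 0.2877.
W = 4.392091 / 8 = 0.549.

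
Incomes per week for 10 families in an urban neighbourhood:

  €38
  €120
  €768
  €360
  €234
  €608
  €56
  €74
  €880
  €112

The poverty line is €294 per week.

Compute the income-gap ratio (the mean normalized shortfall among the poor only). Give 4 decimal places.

Below the line: €38, €56, €74, €112, €120, €234 (q = 6 of N = 10).
Shortfall ratios (z−y)/z: 0.8707, 0.8095, 0.7483, 0.6190, 0.5918, 0.2041; sum = 3.843537.
I averages over the q = 6 poor units only: 3.843537 / 6 = 0.6406.

0.6406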